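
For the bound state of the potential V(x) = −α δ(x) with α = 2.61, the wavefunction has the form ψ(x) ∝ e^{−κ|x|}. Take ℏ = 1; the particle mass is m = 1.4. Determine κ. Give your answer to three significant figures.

Integrate −(ℏ²/2m)ψ'' − αδ(x)ψ = Eψ from −ε to +ε: the ψ'' term gives ψ'(0⁺) − ψ'(0⁻) and the δ term gives −(2mα/ℏ²)ψ(0).
With ψ ∝ e^{−κ|x|} this yields −2κ = −2mα/ℏ², so κ = mα/ℏ² = 3.654.

κ = 3.65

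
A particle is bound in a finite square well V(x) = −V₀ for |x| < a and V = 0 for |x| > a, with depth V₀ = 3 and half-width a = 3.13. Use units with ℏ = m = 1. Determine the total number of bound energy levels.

N = 5

Define the well-strength parameter z₀ = (a/ℏ)√(2mV₀) = 3.13 × √(2·1·3) = 7.667.
A new bound state (alternating even/odd) appears each time z₀ passes a multiple of π/2, so N = ⌊2z₀/π⌋ + 1 = ⌊4.881⌋ + 1 = 5.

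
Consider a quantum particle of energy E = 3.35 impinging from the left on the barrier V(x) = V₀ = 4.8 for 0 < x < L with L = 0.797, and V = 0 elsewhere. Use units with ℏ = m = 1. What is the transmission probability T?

T = 0.204

E < V₀: inside the barrier ψ ∝ e^{±κx} with κ = √(2m(V₀ − E))/ℏ = 1.703.
κL = 1.357, sinh(κL) = 1.814.
Matching ψ, ψ′ at both faces gives T = [1 + V₀² sinh²(κL) / (4E(V₀ − E))]⁻¹ = 1/4.902 = 0.204.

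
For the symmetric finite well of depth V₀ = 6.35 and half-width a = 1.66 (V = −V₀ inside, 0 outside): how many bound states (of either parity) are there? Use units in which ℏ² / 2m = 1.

Define the well-strength parameter z₀ = (a/ℏ)√(2mV₀) = 1.66 × √(2·0.5·6.35) = 4.183.
A new bound state (alternating even/odd) appears each time z₀ passes a multiple of π/2, so N = ⌊2z₀/π⌋ + 1 = ⌊2.663⌋ + 1 = 3.

N = 3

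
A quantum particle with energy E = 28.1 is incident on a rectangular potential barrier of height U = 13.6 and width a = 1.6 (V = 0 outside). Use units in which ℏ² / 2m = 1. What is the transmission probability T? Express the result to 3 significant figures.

T = 0.996

Above the barrier the interior wavenumber is k₂ = √(2m(E − U))/ℏ = 3.808, giving phase k₂a = 6.093.
Matching at both interfaces gives T⁻¹ = 1 + U² sin²(k₂a) / [4E(E − U)] = 1.004, hence T = 0.996.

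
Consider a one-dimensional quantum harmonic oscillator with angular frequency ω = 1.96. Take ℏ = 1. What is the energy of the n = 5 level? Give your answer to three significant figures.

The oscillator eigenvalues are E_n = ℏω(n + ½), so E_5 = 1.96 × 5.5 = 10.78.

E = 10.8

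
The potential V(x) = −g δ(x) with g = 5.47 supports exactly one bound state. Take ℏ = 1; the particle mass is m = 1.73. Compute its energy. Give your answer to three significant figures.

For x ≠ 0 the bound state is ψ ∝ e^{−κ|x|}; integrating the TISE across the delta gives the cusp condition 2κ = 2mg/ℏ², so κ = 9.463.
Then E = −ℏ²κ²/(2m) = −mg²/(2ℏ²) = -25.88.

E = -25.9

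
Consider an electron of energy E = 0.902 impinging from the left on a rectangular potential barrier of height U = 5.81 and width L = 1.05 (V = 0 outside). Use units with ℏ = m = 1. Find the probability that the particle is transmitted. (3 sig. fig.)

T = 0.00291

E < U: inside the barrier ψ ∝ e^{±κx} with κ = √(2m(U − E))/ℏ = 3.133.
κL = 3.290, sinh(κL) = 13.40.
The exact tunnelling result is T⁻¹ = 1 + U² sinh²(κL) / [4E(U − E)] = 343.2, so T = 0.00291.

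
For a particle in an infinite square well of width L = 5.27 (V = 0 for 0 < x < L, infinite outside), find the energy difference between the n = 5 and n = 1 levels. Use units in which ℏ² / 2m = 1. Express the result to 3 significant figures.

ΔE = 8.53

E_n = n²π²ℏ²/(2mL²), so ΔE = (5² − 1²) π²ℏ²/(2mL²).
ΔE = 24 × π² / (2 × 0.5 × 5.27²) = 8.529.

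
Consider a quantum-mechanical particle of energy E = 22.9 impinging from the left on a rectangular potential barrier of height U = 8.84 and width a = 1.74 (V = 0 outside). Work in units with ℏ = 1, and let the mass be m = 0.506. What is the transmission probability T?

E > U: inside the barrier k₂ = √(2m(E − U))/ℏ = 3.772, k₂a = 6.563.
T = [1 + U² sin²(k₂a) / (4E(E − U))]⁻¹ = 1/1.005 = 0.995.

T = 0.995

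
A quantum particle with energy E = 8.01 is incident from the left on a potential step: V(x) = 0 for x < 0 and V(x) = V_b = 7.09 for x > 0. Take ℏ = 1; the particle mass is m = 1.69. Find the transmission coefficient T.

T = 0.756

On each side the TISE gives plane waves with k = √(2m(E − V))/ℏ: k₁ = √(2·1.69·8.01) = 5.203, k₂ = √(2·1.69·0.92) = 1.763.
Continuity of ψ and ψ′ at the step yields the reflection amplitude r = (k₁ − k₂)/(k₁ + k₂) = 0.4938; thus R = |r|² = 0.2438, T = 0.7562.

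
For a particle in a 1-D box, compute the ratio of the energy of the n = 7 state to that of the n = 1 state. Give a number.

49

Since E_n ∝ n², the ratio is (7/1)² = 49.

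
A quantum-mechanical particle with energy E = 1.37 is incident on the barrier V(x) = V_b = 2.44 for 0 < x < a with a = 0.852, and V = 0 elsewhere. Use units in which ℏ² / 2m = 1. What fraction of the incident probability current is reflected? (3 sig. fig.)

Since E < V_b the interior solution is evanescent with decay constant κ = √(2m(V_b − E))/ℏ = 1.034.
κa = 0.8813, sinh(κa) = 0.9999.
Matching ψ, ψ′ at both faces gives T = [1 + V_b² sinh²(κa) / (4E(V_b − E))]⁻¹ = 1/2.015 = 0.496.
R = 1 − T = 0.504.

R = 0.504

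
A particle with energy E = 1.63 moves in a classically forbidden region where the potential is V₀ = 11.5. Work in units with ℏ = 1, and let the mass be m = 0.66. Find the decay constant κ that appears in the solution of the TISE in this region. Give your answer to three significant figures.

Since E < V₀ the TISE in this region is ψ'' = κ²ψ with κ = √(2m(V₀ − E))/ℏ.
κ = √(2 × 0.66 × 9.87) = 3.609.

κ = 3.61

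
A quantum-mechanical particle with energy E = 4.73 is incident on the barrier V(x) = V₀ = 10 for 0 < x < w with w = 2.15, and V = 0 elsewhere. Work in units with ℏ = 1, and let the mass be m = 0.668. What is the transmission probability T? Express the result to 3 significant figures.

T = 0.0000442

Since E < V₀ the interior solution is evanescent with decay constant κ = √(2m(V₀ − E))/ℏ = 2.653.
κw = 5.705, sinh(κw) = 150.2.
The exact tunnelling result is T⁻¹ = 1 + V₀² sinh²(κw) / [4E(V₀ − E)] = 22620, so T = 0.0000442.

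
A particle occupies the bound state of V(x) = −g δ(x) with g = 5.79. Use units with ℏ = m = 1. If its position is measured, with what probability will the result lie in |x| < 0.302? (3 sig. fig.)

The normalised bound state is ψ = √κ e^{−κ|x|} with κ = mg/ℏ² = 5.790.
P(|x| < d) = ∫_{−d}^{d} κ e^{−2κ|x|} dx = 1 − e^{−2κd} = 1 − e^{−3.497} = 0.9697.

P = 0.970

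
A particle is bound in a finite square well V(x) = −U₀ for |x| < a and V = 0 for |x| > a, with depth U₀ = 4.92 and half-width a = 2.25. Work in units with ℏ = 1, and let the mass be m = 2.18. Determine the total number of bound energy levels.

The dimensionless depth is z₀ = a√(2mU₀)/ℏ = 2.25 × √(21.45) = 10.42.
A new bound state (alternating even/odd) appears each time z₀ passes a multiple of π/2, so N = ⌊2z₀/π⌋ + 1 = ⌊6.634⌋ + 1 = 7.

N = 7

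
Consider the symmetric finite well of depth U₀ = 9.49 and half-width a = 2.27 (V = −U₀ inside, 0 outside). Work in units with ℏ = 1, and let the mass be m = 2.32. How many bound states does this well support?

Define the well-strength parameter z₀ = (a/ℏ)√(2mU₀) = 2.27 × √(2·2.32·9.49) = 15.06.
A new bound state (alternating even/odd) appears each time z₀ passes a multiple of π/2, so N = ⌊2z₀/π⌋ + 1 = ⌊9.590⌋ + 1 = 10.

N = 10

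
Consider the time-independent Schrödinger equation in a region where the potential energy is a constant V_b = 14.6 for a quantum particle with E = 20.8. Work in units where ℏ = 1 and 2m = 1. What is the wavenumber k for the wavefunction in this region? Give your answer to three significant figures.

With E > V_b the solution is oscillatory, ψ ∝ e^{±ikx} with k = √(2m(E − V_b))/ℏ.
k = √(2 × 0.5 × 6.2) = 2.490.

k = 2.49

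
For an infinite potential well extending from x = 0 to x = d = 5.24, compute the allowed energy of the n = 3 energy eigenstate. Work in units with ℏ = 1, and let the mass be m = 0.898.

E = 1.80

The infinite-well eigenfunctions ψ_n = √(2/d) sin(nπx/d) vanish at both walls, giving E_n = n²π²ℏ²/(2md²).
E_3 = 3² × π² / (2 × 0.898 × 5.24²) = 1.801.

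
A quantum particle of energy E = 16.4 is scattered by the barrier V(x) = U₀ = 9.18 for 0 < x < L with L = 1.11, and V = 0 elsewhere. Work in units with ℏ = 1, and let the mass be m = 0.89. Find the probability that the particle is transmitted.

Above the barrier the interior wavenumber is k₂ = √(2m(E − U₀))/ℏ = 3.585, giving phase k₂L = 3.979.
Matching at both interfaces gives T⁻¹ = 1 + U₀² sin²(k₂L) / [4E(E − U₀)] = 1.098, hence T = 0.911.

T = 0.911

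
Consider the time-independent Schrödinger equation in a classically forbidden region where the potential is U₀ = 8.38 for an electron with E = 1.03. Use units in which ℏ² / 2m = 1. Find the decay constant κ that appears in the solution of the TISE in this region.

κ = 2.71

Since E < U₀ the TISE in this region is ψ'' = κ²ψ with κ = √(2m(U₀ − E))/ℏ.
κ = √(2 × 0.5 × 7.35) = 2.711.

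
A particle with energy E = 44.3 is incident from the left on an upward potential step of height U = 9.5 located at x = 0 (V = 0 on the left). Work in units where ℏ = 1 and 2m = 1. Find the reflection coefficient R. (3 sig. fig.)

On each side the TISE gives plane waves with k = √(2m(E − V))/ℏ: k₁ = √(2·½·44.3) = 6.656, k₂ = √(2·½·34.8) = 5.899.
Continuity of ψ and ψ′ at the step yields the reflection amplitude r = (k₁ − k₂)/(k₁ + k₂) = 0.06027; thus R = |r|² = 0.003632, T = 0.9964.

R = 0.00363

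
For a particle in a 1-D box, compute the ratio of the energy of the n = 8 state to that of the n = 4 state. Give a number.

Since E_n ∝ n², the ratio is (8/4)² = 4.

4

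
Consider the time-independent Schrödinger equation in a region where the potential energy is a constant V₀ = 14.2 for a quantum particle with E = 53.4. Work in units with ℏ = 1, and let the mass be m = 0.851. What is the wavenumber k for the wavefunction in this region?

k = 8.17

With E > V₀ the solution is oscillatory, ψ ∝ e^{±ikx} with k = √(2m(E − V₀))/ℏ.
k = √(2 × 0.851 × 39.2) = 8.168.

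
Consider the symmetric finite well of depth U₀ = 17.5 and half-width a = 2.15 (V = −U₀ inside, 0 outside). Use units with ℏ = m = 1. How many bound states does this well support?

N = 9

The dimensionless depth is z₀ = a√(2mU₀)/ℏ = 2.15 × √(35.00) = 12.72.
The even/odd transcendental equations gain one root per π/2 in z₀, giving N = 1 + ⌊2z₀/π⌋ = 1 + ⌊8.098⌋ = 9.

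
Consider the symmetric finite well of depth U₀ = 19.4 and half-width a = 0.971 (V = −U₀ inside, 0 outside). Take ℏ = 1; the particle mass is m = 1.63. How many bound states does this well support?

The dimensionless depth is z₀ = a√(2mU₀)/ℏ = 0.971 × √(63.24) = 7.722.
A new bound state (alternating even/odd) appears each time z₀ passes a multiple of π/2, so N = ⌊2z₀/π⌋ + 1 = ⌊4.916⌋ + 1 = 5.

N = 5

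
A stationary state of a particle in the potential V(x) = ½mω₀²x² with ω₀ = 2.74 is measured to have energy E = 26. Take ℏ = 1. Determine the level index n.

n = 9

Invert E_n = (n + ½)ℏω₀: n = E/ℏω₀ − ½ = 8.989, so n = 9.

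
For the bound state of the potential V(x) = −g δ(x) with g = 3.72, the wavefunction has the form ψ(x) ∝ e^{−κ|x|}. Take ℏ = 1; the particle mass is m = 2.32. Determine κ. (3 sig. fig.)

κ = 8.63

Integrate −(ℏ²/2m)ψ'' − gδ(x)ψ = Eψ from −ε to +ε: the ψ'' term gives ψ'(0⁺) − ψ'(0⁻) and the δ term gives −(2mg/ℏ²)ψ(0).
With ψ ∝ e^{−κ|x|} this yields −2κ = −2mg/ℏ², so κ = mg/ℏ² = 8.630.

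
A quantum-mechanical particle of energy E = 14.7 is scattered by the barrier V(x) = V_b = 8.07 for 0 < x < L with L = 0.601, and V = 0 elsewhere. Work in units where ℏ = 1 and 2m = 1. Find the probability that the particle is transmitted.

T = 0.857

Above the barrier the interior wavenumber is k₂ = √(2m(E − V_b))/ℏ = 2.575, giving phase k₂L = 1.548.
T = [1 + V_b² sin²(k₂L) / (4E(E − V_b))]⁻¹ = 1/1.167 = 0.857.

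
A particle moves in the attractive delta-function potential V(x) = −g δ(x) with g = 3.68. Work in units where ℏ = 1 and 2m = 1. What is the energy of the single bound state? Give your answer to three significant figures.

For x ≠ 0 the bound state is ψ ∝ e^{−κ|x|}; integrating the TISE across the delta gives the cusp condition 2κ = 2mg/ℏ², so κ = 1.840.
Then E = −ℏ²κ²/(2m) = −mg²/(2ℏ²) = -3.386.

E = -3.39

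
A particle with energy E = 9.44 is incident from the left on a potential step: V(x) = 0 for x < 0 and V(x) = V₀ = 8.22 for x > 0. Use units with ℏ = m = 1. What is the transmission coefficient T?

On each side the TISE gives plane waves with k = √(2m(E − V))/ℏ: k₁ = √(2·1·9.44) = 4.345, k₂ = √(2·1·1.22) = 1.562.
Matching ψ and ψ′ at x = 0 gives r = (k₁ − k₂)/(k₁ + k₂), so R = r² = 0.2220 and T = 1 − R = 0.7780.

T = 0.778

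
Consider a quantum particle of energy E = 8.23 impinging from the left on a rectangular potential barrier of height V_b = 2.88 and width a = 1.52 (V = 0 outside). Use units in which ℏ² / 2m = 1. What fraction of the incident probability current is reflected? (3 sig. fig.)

R = 0.00625

E > V_b: inside the barrier k₂ = √(2m(E − V_b))/ℏ = 2.313, k₂a = 3.516.
T = [1 + V_b² sin²(k₂a) / (4E(E − V_b))]⁻¹ = 1/1.006 = 0.994.
R = 1 − T = 0.00625.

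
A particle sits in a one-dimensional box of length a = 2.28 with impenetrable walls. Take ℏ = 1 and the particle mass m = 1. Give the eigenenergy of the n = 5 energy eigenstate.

The infinite-well eigenfunctions ψ_n = √(2/a) sin(nπx/a) vanish at both walls, giving E_n = n²π²ℏ²/(2ma²).
E_5 = 5² × π² / (2 × 1 × 2.28²) = 23.73.

E = 23.7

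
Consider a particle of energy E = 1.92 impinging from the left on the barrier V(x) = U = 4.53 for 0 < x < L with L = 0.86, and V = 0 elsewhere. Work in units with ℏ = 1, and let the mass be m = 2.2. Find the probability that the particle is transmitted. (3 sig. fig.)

E < U: inside the barrier ψ ∝ e^{±κx} with κ = √(2m(U − E))/ℏ = 3.389.
κL = 2.914, sinh(κL) = 9.191.
Matching ψ, ψ′ at both faces gives T = [1 + U² sinh²(κL) / (4E(U − E))]⁻¹ = 1/87.49 = 0.0114.

T = 0.0114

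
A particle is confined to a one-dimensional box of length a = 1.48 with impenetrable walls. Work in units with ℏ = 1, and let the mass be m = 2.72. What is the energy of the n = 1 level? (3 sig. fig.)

The infinite-well eigenfunctions ψ_n = √(2/a) sin(nπx/a) vanish at both walls, giving E_n = n²π²ℏ²/(2ma²).
E_1 = 1² × π² / (2 × 2.72 × 1.48²) = 0.8283.

E = 0.828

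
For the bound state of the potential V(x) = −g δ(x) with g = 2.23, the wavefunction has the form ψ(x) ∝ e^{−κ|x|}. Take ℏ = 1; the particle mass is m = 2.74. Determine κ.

κ = 6.11

Integrate −(ℏ²/2m)ψ'' − gδ(x)ψ = Eψ from −ε to +ε: the ψ'' term gives ψ'(0⁺) − ψ'(0⁻) and the δ term gives −(2mg/ℏ²)ψ(0).
With ψ ∝ e^{−κ|x|} this yields −2κ = −2mg/ℏ², so κ = mg/ℏ² = 6.110.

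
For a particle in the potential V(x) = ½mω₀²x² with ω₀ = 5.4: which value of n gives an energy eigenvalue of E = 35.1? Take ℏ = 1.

n = 6

Invert E_n = (n + ½)ℏω₀: n = E/ℏω₀ − ½ = 6.000, so n = 6.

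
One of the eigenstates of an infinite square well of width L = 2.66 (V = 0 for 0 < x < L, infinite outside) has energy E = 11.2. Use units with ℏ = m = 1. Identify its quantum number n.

n = 4

From E_n = n²π²ℏ²/(2mL²) invert to n = √(2mL²E)/(πℏ).
n = (2.66/π) × √(2 × 1 × 11.2) = 4.007 → n = 4.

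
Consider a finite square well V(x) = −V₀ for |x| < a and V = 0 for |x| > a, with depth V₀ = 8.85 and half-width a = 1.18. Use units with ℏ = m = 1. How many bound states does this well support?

Define the well-strength parameter z₀ = (a/ℏ)√(2mV₀) = 1.18 × √(2·1·8.85) = 4.964.
The even/odd transcendental equations gain one root per π/2 in z₀, giving N = 1 + ⌊2z₀/π⌋ = 1 + ⌊3.160⌋ = 4.

N = 4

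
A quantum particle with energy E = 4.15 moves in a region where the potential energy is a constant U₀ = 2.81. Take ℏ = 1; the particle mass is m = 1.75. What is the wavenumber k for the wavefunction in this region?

With E > U₀ the solution is oscillatory, ψ ∝ e^{±ikx} with k = √(2m(E − U₀))/ℏ.
k = √(2 × 1.75 × 1.34) = 2.166.

k = 2.17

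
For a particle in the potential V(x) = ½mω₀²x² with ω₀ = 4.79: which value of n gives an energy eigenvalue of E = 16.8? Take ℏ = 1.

E_n = ℏω₀(n + ½) ⇒ n = E/(ℏω₀) − ½ = 16.8/4.79 − 0.5 = 3.007 → n = 3.

n = 3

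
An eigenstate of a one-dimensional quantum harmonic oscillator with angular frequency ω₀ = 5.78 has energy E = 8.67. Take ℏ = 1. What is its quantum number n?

E_n = ℏω₀(n + ½) ⇒ n = E/(ℏω₀) − ½ = 8.67/5.78 − 0.5 = 1.000 → n = 1.

n = 1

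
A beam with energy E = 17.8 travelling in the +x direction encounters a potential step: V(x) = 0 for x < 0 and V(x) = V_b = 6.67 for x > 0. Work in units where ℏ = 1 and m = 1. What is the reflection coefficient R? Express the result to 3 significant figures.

The wavenumbers are k₁ = √(2mE)/ℏ = 5.967 on the left and k₂ = √(2m(E − V_b))/ℏ = 4.718 on the right.
Continuity of ψ and ψ′ at the step yields the reflection amplitude r = (k₁ − k₂)/(k₁ + k₂) = 0.1169; thus R = |r|² = 0.01365, T = 0.9863.

R = 0.0137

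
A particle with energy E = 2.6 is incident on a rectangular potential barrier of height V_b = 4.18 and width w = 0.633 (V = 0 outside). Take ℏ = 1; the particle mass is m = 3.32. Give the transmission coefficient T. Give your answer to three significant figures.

Since E < V_b the interior solution is evanescent with decay constant κ = √(2m(V_b − E))/ℏ = 3.239.
κw = 2.050, sinh(κw) = 3.821.
Matching ψ, ψ′ at both faces gives T = [1 + V_b² sinh²(κw) / (4E(V_b − E))]⁻¹ = 1/16.52 = 0.0605.

T = 0.0605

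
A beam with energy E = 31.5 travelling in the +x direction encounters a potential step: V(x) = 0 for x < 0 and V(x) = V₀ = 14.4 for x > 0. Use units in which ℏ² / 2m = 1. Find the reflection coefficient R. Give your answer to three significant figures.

R = 0.0230

The wavenumbers are k₁ = √(2mE)/ℏ = 5.612 on the left and k₂ = √(2m(E − V₀))/ℏ = 4.135 on the right.
Continuity of ψ and ψ′ at the step yields the reflection amplitude r = (k₁ − k₂)/(k₁ + k₂) = 0.1516; thus R = |r|² = 0.02297, T = 0.9770.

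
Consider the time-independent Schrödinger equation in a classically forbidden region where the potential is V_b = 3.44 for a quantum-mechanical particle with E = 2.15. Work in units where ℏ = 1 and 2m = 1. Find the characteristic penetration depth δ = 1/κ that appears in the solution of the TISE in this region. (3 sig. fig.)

Since E < V_b the TISE in this region is ψ'' = κ²ψ with κ = √(2m(V_b − E))/ℏ.
κ = √(2 × 0.5 × 1.29) = 1.136. The penetration depth is δ = 1/κ = 0.880.

δ = 0.880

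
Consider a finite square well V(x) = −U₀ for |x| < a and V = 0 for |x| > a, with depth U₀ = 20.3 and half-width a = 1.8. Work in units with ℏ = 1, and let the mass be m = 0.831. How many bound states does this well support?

Define the well-strength parameter z₀ = (a/ℏ)√(2mU₀) = 1.8 × √(2·0.831·20.3) = 10.46.
A new bound state (alternating even/odd) appears each time z₀ passes a multiple of π/2, so N = ⌊2z₀/π⌋ + 1 = ⌊6.656⌋ + 1 = 7.

N = 7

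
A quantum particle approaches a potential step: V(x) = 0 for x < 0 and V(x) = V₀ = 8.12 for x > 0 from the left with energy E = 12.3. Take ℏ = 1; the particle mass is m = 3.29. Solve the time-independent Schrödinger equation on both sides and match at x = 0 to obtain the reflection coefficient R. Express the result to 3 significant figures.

R = 0.0694

The wavenumbers are k₁ = √(2mE)/ℏ = 8.996 on the left and k₂ = √(2m(E − V₀))/ℏ = 5.244 on the right.
Continuity of ψ and ψ′ at the step yields the reflection amplitude r = (k₁ − k₂)/(k₁ + k₂) = 0.2635; thus R = |r|² = 0.06941, T = 0.9306.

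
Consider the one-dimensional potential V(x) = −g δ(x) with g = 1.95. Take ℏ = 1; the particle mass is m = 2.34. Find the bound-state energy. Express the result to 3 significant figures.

E = -4.45

For x ≠ 0 the bound state is ψ ∝ e^{−κ|x|}; integrating the TISE across the delta gives the cusp condition 2κ = 2mg/ℏ², so κ = 4.563.
Then E = −ℏ²κ²/(2m) = −mg²/(2ℏ²) = -4.449.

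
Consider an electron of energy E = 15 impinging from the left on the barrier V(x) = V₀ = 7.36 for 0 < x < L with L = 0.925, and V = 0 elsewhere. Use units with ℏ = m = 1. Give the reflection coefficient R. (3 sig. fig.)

R = 0.0240

E > V₀: inside the barrier k₂ = √(2m(E − V₀))/ℏ = 3.909, k₂L = 3.616.
Matching at both interfaces gives T⁻¹ = 1 + V₀² sin²(k₂L) / [4E(E − V₀)] = 1.025, hence T = 0.976.
R = 1 − T = 0.0240.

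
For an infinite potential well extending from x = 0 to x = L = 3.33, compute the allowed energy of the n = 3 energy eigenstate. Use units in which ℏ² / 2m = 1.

E = 8.01

Requiring ψ(0) = ψ(L) = 0 quantises k = nπ/L, hence E_n = ℏ²k²/2m = n²π²ℏ²/(2mL²).
E_3 = 3² × π² / (2 × 0.5 × 3.33²) = 8.010.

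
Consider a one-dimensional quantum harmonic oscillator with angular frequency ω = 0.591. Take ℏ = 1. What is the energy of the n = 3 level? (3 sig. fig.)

Using E_n = (n + ½)ℏω: E_3 = 3.5 × 0.591 = 2.069.

E = 2.07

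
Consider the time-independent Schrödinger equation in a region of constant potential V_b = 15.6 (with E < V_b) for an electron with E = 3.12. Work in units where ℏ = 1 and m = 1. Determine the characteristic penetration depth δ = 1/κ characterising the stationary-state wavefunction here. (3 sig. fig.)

Since E < V_b the TISE in this region is ψ'' = κ²ψ with κ = √(2m(V_b − E))/ℏ.
κ = √(2 × 1 × 12.48) = 4.996. The penetration depth is δ = 1/κ = 0.200.

δ = 0.200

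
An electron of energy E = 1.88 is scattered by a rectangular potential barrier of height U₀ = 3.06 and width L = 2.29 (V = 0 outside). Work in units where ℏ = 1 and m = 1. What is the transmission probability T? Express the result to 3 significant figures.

T = 0.00333

Since E < U₀ the interior solution is evanescent with decay constant κ = √(2m(U₀ − E))/ℏ = 1.536.
κL = 3.518, sinh(κL) = 16.84.
Matching ψ, ψ′ at both faces gives T = [1 + U₀² sinh²(κL) / (4E(U₀ − E))]⁻¹ = 1/300.4 = 0.00333.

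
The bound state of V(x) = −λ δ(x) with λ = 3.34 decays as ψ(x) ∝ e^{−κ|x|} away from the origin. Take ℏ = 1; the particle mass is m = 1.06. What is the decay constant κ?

κ = 3.54

Integrate −(ℏ²/2m)ψ'' − λδ(x)ψ = Eψ from −ε to +ε: the ψ'' term gives ψ'(0⁺) − ψ'(0⁻) and the δ term gives −(2mλ/ℏ²)ψ(0).
With ψ ∝ e^{−κ|x|} this yields −2κ = −2mλ/ℏ², so κ = mλ/ℏ² = 3.540.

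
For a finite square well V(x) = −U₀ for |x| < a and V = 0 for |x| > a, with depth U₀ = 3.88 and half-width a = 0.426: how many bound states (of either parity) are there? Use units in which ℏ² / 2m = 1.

N = 1

The dimensionless depth is z₀ = a√(2mU₀)/ℏ = 0.426 × √(3.880) = 0.8391.
The even/odd transcendental equations gain one root per π/2 in z₀, giving N = 1 + ⌊2z₀/π⌋ = 1 + ⌊0.5342⌋ = 1.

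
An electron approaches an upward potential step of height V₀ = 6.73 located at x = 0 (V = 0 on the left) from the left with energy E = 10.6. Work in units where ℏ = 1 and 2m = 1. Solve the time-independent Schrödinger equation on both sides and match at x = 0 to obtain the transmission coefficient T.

On each side the TISE gives plane waves with k = √(2m(E − V))/ℏ: k₁ = √(2·½·10.6) = 3.256, k₂ = √(2·½·3.87) = 1.967.
Matching ψ and ψ′ at x = 0 gives r = (k₁ − k₂)/(k₁ + k₂), so R = r² = 0.06086 and T = 1 − R = 0.9391.

T = 0.939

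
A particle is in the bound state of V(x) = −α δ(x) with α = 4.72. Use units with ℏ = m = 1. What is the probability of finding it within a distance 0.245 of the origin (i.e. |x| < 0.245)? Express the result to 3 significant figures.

The normalised bound state is ψ = √κ e^{−κ|x|} with κ = mα/ℏ² = 4.720.
P(|x| < d) = ∫_{−d}^{d} κ e^{−2κ|x|} dx = 1 − e^{−2κd} = 1 − e^{−2.313} = 0.9010.

P = 0.901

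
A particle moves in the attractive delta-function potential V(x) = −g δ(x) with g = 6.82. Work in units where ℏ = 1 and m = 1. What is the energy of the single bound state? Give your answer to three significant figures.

The bound state is ψ(x) = √κ e^{−κ|x|}. The derivative jump ψ'(0⁺) − ψ'(0⁻) = −(2mg/ℏ²)ψ(0) fixes κ = mg/ℏ² = 6.820.
Then E = −ℏ²κ²/(2m) = −mg²/(2ℏ²) = -23.26.

E = -23.3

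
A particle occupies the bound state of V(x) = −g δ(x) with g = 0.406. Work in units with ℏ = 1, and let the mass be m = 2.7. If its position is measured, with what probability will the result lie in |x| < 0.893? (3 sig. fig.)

P = 0.859

The normalised bound state is ψ = √κ e^{−κ|x|} with κ = mg/ℏ² = 1.096.
P(|x| < d) = ∫_{−d}^{d} κ e^{−2κ|x|} dx = 1 − e^{−2κd} = 1 − e^{−1.958} = 0.8588.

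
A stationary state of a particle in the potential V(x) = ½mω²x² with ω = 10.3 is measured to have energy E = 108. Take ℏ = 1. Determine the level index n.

E_n = ℏω(n + ½) ⇒ n = E/(ℏω) − ½ = 108/10.3 − 0.5 = 9.985 → n = 10.

n = 10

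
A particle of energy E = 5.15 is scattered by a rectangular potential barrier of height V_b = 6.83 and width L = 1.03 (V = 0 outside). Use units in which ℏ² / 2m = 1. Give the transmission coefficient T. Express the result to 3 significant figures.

E < V_b: inside the barrier ψ ∝ e^{±κx} with κ = √(2m(V_b − E))/ℏ = 1.296.
κL = 1.335, sinh(κL) = 1.768.
Matching ψ, ψ′ at both faces gives T = [1 + V_b² sinh²(κL) / (4E(V_b − E))]⁻¹ = 1/5.216 = 0.192.

T = 0.192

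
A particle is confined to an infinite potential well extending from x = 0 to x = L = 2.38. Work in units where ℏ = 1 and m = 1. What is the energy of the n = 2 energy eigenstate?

E = 3.48

The infinite-well eigenfunctions ψ_n = √(2/L) sin(nπx/L) vanish at both walls, giving E_n = n²π²ℏ²/(2mL²).
E_2 = 2² × π² / (2 × 1 × 2.38²) = 3.485.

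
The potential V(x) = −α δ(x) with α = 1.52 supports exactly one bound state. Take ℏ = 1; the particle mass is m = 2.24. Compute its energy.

The bound state is ψ(x) = √κ e^{−κ|x|}. The derivative jump ψ'(0⁺) − ψ'(0⁻) = −(2mα/ℏ²)ψ(0) fixes κ = mα/ℏ² = 3.405.
Then E = −ℏ²κ²/(2m) = −mα²/(2ℏ²) = -2.588.

E = -2.59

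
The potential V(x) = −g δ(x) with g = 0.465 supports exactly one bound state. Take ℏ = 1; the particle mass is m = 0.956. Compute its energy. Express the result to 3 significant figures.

For x ≠ 0 the bound state is ψ ∝ e^{−κ|x|}; integrating the TISE across the delta gives the cusp condition 2κ = 2mg/ℏ², so κ = 0.4445.
Then E = −ℏ²κ²/(2m) = −mg²/(2ℏ²) = -0.1034.

E = -0.103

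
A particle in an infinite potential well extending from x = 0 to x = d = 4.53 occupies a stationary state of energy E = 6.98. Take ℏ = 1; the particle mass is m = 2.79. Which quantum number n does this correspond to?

n = 9

From E_n = n²π²ℏ²/(2md²) invert to n = √(2md²E)/(πℏ).
n = (4.53/π) × √(2 × 2.79 × 6.98) = 8.999 → n = 9.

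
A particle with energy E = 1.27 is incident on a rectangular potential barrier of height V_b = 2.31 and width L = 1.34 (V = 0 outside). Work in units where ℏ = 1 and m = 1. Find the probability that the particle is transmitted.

Since E < V_b the interior solution is evanescent with decay constant κ = √(2m(V_b − E))/ℏ = 1.442.
κL = 1.933, sinh(κL) = 3.381.
Matching ψ, ψ′ at both faces gives T = [1 + V_b² sinh²(κL) / (4E(V_b − E))]⁻¹ = 1/12.55 = 0.0797.

T = 0.0797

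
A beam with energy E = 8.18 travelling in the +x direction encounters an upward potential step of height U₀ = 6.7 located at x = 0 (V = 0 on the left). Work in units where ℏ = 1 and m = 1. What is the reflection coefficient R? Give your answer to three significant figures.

R = 0.163

On each side the TISE gives plane waves with k = √(2m(E − V))/ℏ: k₁ = √(2·1·8.18) = 4.045, k₂ = √(2·1·1.48) = 1.720.
Matching ψ and ψ′ at x = 0 gives r = (k₁ − k₂)/(k₁ + k₂), so R = r² = 0.1625 and T = 1 − R = 0.8375.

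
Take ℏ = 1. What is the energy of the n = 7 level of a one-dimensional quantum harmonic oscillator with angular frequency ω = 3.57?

E = 26.8

The oscillator eigenvalues are E_n = ℏω(n + ½), so E_7 = 3.57 × 7.5 = 26.78.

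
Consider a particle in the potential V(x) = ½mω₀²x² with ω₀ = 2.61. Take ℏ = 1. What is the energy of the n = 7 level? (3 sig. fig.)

The oscillator eigenvalues are E_n = ℏω₀(n + ½), so E_7 = 2.61 × 7.5 = 19.58.

E = 19.6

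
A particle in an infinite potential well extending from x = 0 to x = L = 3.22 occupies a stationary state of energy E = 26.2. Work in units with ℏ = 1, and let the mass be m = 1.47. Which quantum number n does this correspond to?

n = 9

For an infinite well E_n = n²π²ℏ²/(2mL²), so n = (L/πℏ)√(2mE).
n = (3.22/π) × √(2 × 1.47 × 26.2) = 8.996 → n = 9.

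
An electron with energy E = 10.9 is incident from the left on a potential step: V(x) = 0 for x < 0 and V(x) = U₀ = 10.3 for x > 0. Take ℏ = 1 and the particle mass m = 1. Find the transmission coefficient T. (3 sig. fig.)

T = 0.616

On each side the TISE gives plane waves with k = √(2m(E − V))/ℏ: k₁ = √(2·1·10.9) = 4.669, k₂ = √(2·1·0.6) = 1.095.
Matching ψ and ψ′ at x = 0 gives r = (k₁ − k₂)/(k₁ + k₂), so R = r² = 0.3843 and T = 1 − R = 0.6157.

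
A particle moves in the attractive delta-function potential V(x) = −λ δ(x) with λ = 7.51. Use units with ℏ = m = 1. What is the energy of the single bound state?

For x ≠ 0 the bound state is ψ ∝ e^{−κ|x|}; integrating the TISE across the delta gives the cusp condition 2κ = 2mλ/ℏ², so κ = 7.510.
Then E = −ℏ²κ²/(2m) = −mλ²/(2ℏ²) = -28.20.

E = -28.2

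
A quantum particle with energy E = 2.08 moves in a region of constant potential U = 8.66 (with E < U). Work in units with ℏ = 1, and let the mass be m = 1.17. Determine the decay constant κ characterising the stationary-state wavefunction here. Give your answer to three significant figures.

Since E < U the TISE in this region is ψ'' = κ²ψ with κ = √(2m(U − E))/ℏ.
κ = √(2 × 1.17 × 6.58) = 3.924.

κ = 3.92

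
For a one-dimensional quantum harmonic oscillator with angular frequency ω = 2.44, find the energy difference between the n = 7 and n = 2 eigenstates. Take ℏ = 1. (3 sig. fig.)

E_n = ℏω(n + ½), so ΔE = (7 − 2) ℏω = 5 × 2.44 = 12.20.

ΔE = 12.2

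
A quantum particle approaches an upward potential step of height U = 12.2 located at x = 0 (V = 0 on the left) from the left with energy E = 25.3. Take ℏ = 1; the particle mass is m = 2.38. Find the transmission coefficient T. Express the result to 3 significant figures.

T = 0.973

The wavenumbers are k₁ = √(2mE)/ℏ = 10.97 on the left and k₂ = √(2m(E − U))/ℏ = 7.897 on the right.
Continuity of ψ and ψ′ at the step yields the reflection amplitude r = (k₁ − k₂)/(k₁ + k₂) = 0.1631; thus R = |r|² = 0.02659, T = 0.9734.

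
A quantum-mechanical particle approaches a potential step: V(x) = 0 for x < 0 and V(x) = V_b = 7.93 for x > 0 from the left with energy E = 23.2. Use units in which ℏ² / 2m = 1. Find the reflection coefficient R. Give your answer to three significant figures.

On each side the TISE gives plane waves with k = √(2m(E − V))/ℏ: k₁ = √(2·½·23.2) = 4.817, k₂ = √(2·½·15.27) = 3.908.
Matching ψ and ψ′ at x = 0 gives r = (k₁ − k₂)/(k₁ + k₂), so R = r² = 0.01085 and T = 1 − R = 0.9891.

R = 0.0109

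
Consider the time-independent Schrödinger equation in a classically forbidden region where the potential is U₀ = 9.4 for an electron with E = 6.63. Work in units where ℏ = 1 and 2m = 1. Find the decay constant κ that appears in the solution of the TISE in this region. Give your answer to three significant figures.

κ = 1.66

Since E < U₀ the TISE in this region is ψ'' = κ²ψ with κ = √(2m(U₀ − E))/ℏ.
κ = √(2 × 0.5 × 2.77) = 1.664.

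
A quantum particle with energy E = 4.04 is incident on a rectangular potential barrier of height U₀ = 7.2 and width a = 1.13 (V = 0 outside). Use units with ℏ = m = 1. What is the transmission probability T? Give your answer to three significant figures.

T = 0.0133

E < U₀: inside the barrier ψ ∝ e^{±κx} with κ = √(2m(U₀ − E))/ℏ = 2.514.
κa = 2.841, sinh(κa) = 8.535.
The exact tunnelling result is T⁻¹ = 1 + U₀² sinh²(κa) / [4E(U₀ − E)] = 74.96, so T = 0.0133.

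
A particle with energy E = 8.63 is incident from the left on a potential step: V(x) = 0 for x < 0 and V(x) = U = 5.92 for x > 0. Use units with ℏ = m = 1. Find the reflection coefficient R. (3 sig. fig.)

On each side the TISE gives plane waves with k = √(2m(E − V))/ℏ: k₁ = √(2·1·8.63) = 4.155, k₂ = √(2·1·2.71) = 2.328.
Continuity of ψ and ψ′ at the step yields the reflection amplitude r = (k₁ − k₂)/(k₁ + k₂) = 0.2817; thus R = |r|² = 0.07938, T = 0.9206.

R = 0.0794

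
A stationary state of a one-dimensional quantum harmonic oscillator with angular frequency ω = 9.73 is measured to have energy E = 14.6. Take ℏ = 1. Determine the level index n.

E_n = ℏω(n + ½) ⇒ n = E/(ℏω) − ½ = 14.6/9.73 − 0.5 = 1.001 → n = 1.

n = 1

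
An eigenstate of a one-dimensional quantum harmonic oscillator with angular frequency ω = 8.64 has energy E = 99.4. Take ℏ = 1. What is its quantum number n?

n = 11

E_n = ℏω(n + ½) ⇒ n = E/(ℏω) − ½ = 99.4/8.64 − 0.5 = 11.005 → n = 11.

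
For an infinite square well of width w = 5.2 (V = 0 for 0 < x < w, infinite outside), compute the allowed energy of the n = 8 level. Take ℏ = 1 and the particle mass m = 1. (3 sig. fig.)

Requiring ψ(0) = ψ(w) = 0 quantises k = nπ/w, hence E_n = ℏ²k²/2m = n²π²ℏ²/(2mw²).
E_8 = 8² × π² / (2 × 1 × 5.2²) = 11.68.

E = 11.7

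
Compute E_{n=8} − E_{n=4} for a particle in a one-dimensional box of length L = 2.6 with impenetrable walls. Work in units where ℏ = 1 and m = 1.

E_n = n²π²ℏ²/(2mL²), so ΔE = (8² − 4²) π²ℏ²/(2mL²).
ΔE = 48 × π² / (2 × 1 × 2.6²) = 35.04.

ΔE = 35.0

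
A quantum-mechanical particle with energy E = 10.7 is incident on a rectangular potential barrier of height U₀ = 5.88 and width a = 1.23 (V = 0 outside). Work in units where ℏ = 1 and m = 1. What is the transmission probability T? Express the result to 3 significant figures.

T = 0.938

Above the barrier the interior wavenumber is k₂ = √(2m(E − U₀))/ℏ = 3.105, giving phase k₂a = 3.819.
Matching at both interfaces gives T⁻¹ = 1 + U₀² sin²(k₂a) / [4E(E − U₀)] = 1.066, hence T = 0.938.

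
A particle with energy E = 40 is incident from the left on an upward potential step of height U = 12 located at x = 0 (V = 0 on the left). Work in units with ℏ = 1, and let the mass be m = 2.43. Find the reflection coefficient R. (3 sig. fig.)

On each side the TISE gives plane waves with k = √(2m(E − V))/ℏ: k₁ = √(2·2.43·40) = 13.94, k₂ = √(2·2.43·28) = 11.67.
Continuity of ψ and ψ′ at the step yields the reflection amplitude r = (k₁ − k₂)/(k₁ + k₂) = 0.08893; thus R = |r|² = 0.007909, T = 0.9921.

R = 0.00791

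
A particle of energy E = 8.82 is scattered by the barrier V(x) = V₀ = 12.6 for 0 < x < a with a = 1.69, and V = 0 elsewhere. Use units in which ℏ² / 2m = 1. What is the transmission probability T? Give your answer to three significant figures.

T = 0.00469

Since E < V₀ the interior solution is evanescent with decay constant κ = √(2m(V₀ − E))/ℏ = 1.944.
κa = 3.286, sinh(κa) = 13.35.
The exact tunnelling result is T⁻¹ = 1 + V₀² sinh²(κa) / [4E(V₀ − E)] = 213.0, so T = 0.00469.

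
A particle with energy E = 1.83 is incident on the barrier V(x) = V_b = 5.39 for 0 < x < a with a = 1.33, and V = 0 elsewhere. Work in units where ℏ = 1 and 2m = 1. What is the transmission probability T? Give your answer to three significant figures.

E < V_b: inside the barrier ψ ∝ e^{±κx} with κ = √(2m(V_b − E))/ℏ = 1.887.
κa = 2.509, sinh(κa) = 6.108.
The exact tunnelling result is T⁻¹ = 1 + V_b² sinh²(κa) / [4E(V_b − E)] = 42.60, so T = 0.0235.

T = 0.0235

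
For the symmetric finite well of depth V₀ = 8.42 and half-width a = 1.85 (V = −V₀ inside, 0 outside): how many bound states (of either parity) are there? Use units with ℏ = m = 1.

The dimensionless depth is z₀ = a√(2mV₀)/ℏ = 1.85 × √(16.84) = 7.592.
The even/odd transcendental equations gain one root per π/2 in z₀, giving N = 1 + ⌊2z₀/π⌋ = 1 + ⌊4.833⌋ = 5.

N = 5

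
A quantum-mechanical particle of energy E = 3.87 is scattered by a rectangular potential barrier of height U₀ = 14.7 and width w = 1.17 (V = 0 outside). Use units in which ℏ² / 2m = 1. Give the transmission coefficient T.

T = 0.00140

Since E < U₀ the interior solution is evanescent with decay constant κ = √(2m(U₀ − E))/ℏ = 3.291.
κw = 3.850, sinh(κw) = 23.49.
Matching ψ, ψ′ at both faces gives T = [1 + U₀² sinh²(κw) / (4E(U₀ − E))]⁻¹ = 1/712.5 = 0.00140.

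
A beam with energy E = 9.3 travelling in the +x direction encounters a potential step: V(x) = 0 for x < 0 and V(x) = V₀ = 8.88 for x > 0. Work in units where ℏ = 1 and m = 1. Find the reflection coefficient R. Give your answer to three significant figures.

On each side the TISE gives plane waves with k = √(2m(E − V))/ℏ: k₁ = √(2·1·9.3) = 4.313, k₂ = √(2·1·0.42) = 0.9165.
Continuity of ψ and ψ′ at the step yields the reflection amplitude r = (k₁ − k₂)/(k₁ + k₂) = 0.6495; thus R = |r|² = 0.4218, T = 0.5782.

R = 0.422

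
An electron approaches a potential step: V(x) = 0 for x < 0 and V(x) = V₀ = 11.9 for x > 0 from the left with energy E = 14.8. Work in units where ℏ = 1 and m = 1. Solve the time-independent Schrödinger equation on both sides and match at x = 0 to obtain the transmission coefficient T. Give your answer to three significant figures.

On each side the TISE gives plane waves with k = √(2m(E − V))/ℏ: k₁ = √(2·1·14.8) = 5.441, k₂ = √(2·1·2.9) = 2.408.
Continuity of ψ and ψ′ at the step yields the reflection amplitude r = (k₁ − k₂)/(k₁ + k₂) = 0.3863; thus R = |r|² = 0.1493, T = 0.8507.

T = 0.851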